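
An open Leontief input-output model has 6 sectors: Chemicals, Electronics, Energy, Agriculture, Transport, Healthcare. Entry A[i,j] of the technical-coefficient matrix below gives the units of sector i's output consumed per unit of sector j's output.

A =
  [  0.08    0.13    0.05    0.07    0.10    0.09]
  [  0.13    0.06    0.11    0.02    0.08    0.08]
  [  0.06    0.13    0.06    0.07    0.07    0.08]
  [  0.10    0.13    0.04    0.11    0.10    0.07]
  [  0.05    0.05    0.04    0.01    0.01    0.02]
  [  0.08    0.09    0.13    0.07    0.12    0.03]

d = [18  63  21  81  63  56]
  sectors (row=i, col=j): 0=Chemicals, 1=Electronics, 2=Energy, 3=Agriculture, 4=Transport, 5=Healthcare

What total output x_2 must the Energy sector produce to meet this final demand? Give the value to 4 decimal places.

Form M = I − A:
  [  0.92   -0.13   -0.05   -0.07   -0.10   -0.09]
  [ -0.13    0.94   -0.11   -0.02   -0.08   -0.08]
  [ -0.06   -0.13    0.94   -0.07   -0.07   -0.08]
  [ -0.10   -0.13   -0.04    0.89   -0.10   -0.07]
  [ -0.05   -0.05   -0.04   -0.01    0.99   -0.02]
  [ -0.08   -0.09   -0.13   -0.07   -0.12    0.97]
Leontief inverse L = M⁻¹:
  [  1.1606    0.2169    0.1200    0.1192    0.1732    0.1476]
  [  0.2003    1.1455    0.1726    0.0674    0.1482    0.1352]
  [  0.1348    0.2104    1.1249    0.1159    0.1381    0.1339]
  [  0.1869    0.2246    0.1117    1.1646    0.1787    0.1328]
  [  0.0792    0.0832    0.0653    0.0283    1.0375    0.0430]
  [  0.1557    0.1789    0.1928    0.1191    0.1878    1.0885]
Total output x = L · d:
  x_0 = 1.1606·18 + 0.2169·63 + 0.1200·21 + 0.1192·81 + 0.1732·63 + 0.1476·56 = 65.9081
  x_1 = 0.2003·18 + 1.1455·63 + 0.1726·21 + 0.0674·81 + 0.1482·63 + 0.1352·56 = 101.7619
  x_2 = 0.1348·18 + 0.2104·63 + 1.1249·21 + 0.1159·81 + 0.1381·63 + 0.1339·56 = 64.8902
  x_3 = 0.1869·18 + 0.2246·63 + 0.1117·21 + 1.1646·81 + 0.1787·63 + 0.1328·56 = 132.8815
  x_4 = 0.0792·18 + 0.0832·63 + 0.0653·21 + 0.0283·81 + 1.0375·63 + 0.0430·56 = 78.1001
  x_5 = 0.1557·18 + 0.1789·63 + 0.1928·21 + 0.1191·81 + 0.1878·63 + 1.0885·56 = 100.5574

64.8902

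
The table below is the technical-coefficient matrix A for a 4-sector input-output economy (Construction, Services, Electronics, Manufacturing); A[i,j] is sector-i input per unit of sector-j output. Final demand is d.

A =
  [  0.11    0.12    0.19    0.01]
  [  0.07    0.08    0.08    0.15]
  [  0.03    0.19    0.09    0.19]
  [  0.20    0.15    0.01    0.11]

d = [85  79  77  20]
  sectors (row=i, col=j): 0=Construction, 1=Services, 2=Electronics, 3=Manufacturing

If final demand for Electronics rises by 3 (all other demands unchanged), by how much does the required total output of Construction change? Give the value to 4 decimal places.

Form M = I − A:
  [  0.89   -0.12   -0.19   -0.01]
  [ -0.07    0.92   -0.08   -0.15]
  [ -0.03   -0.19    0.91   -0.19]
  [ -0.20   -0.15   -0.01    0.89]
Leontief inverse L = M⁻¹:
  [  1.1746    0.2258    0.2663    0.1081]
  [  0.1480    1.1717    0.1364    0.2283]
  [  0.1303    0.3046    1.1562    0.2996]
  [  0.2904    0.2516    0.0958    1.1897]
Total output x = L · d:
  x_0 = 1.1746·85 + 0.2258·79 + 0.2663·77 + 0.1081·20 = 140.3511
  x_1 = 0.1480·85 + 1.1717·79 + 0.1364·77 + 0.2283·20 = 120.2143
  x_2 = 0.1303·85 + 0.3046·79 + 1.1562·77 + 0.2996·20 = 130.1548
  x_3 = 0.2904·85 + 0.2516·79 + 0.0958·77 + 1.1897·20 = 75.7347
Δx_0 = L[0,2] · Δd_2 = 0.2663 · 3 = 0.7989

0.7989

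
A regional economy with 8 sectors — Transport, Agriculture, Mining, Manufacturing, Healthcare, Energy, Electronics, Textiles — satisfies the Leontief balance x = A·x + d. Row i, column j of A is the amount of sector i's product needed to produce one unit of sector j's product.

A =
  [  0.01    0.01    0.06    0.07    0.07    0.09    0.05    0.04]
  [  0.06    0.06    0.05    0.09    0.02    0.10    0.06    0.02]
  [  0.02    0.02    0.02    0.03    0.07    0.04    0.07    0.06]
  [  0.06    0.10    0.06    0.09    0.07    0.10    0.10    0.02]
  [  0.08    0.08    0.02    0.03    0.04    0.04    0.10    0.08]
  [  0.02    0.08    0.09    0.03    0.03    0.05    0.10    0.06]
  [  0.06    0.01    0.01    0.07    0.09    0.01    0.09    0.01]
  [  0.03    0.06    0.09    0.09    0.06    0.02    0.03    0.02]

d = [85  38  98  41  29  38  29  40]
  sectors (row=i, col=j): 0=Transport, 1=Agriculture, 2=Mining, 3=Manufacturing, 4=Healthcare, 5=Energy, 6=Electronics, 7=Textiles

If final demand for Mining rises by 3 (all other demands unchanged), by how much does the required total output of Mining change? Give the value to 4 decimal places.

Form M = I − A:
  [  0.99   -0.01   -0.06   -0.07   -0.07   -0.09   -0.05   -0.04]
  [ -0.06    0.94   -0.05   -0.09   -0.02   -0.10   -0.06   -0.02]
  [ -0.02   -0.02    0.98   -0.03   -0.07   -0.04   -0.07   -0.06]
  [ -0.06   -0.10   -0.06    0.91   -0.07   -0.10   -0.10   -0.02]
  [ -0.08   -0.08   -0.02   -0.03    0.96   -0.04   -0.10   -0.08]
  [ -0.02   -0.08   -0.09   -0.03   -0.03    0.95   -0.10   -0.06]
  [ -0.06   -0.01   -0.01   -0.07   -0.09   -0.01    0.91   -0.01]
  [ -0.03   -0.06   -0.09   -0.09   -0.06   -0.02   -0.03    0.98]
Leontief inverse L = M⁻¹:
  [  1.0420    0.0508    0.0946    0.1114    0.1105    0.1270    0.1085    0.0695]
  [  0.0950    1.1048    0.0919    0.1414    0.0666    0.1492    0.1261    0.0508]
  [  0.0475    0.0509    1.0471    0.0659    0.1038    0.0682    0.1154    0.0822]
  [  0.1087    0.1572    0.1104    1.1563    0.1298    0.1619    0.1860    0.0604]
  [  0.1162    0.1199    0.0600    0.0845    1.0876    0.0848    0.1606    0.1082]
  [  0.0551    0.1184    0.1258    0.0797    0.0761    1.0908    0.1604    0.0886]
  [  0.0914    0.0424    0.0359    0.1093    0.1287    0.0443    1.1416    0.0339]
  [  0.0631    0.0994    0.1222    0.1345    0.1010    0.0630    0.0868    1.0482]
Total output x = L · d:
  x_0 = 1.0420·85 + 0.0508·38 + 0.0946·98 + 0.1114·41 + 0.1105·29 + 0.1270·38 + 0.1085·29 + 0.0695·40 = 118.3001
  x_1 = 0.0950·85 + 1.1048·38 + 0.0919·98 + 0.1414·41 + 0.0666·29 + 0.1492·38 + 0.1261·29 + 0.0508·40 = 78.1456
  x_2 = 0.0475·85 + 0.0509·38 + 1.0471·98 + 0.0659·41 + 0.1038·29 + 0.0682·38 + 0.1154·29 + 0.0822·40 = 123.5180
  x_3 = 0.1087·85 + 0.1572·38 + 0.1104·98 + 1.1563·41 + 0.1298·29 + 0.1619·38 + 0.1860·29 + 0.0604·40 = 91.1731
  x_4 = 0.1162·85 + 0.1199·38 + 0.0600·98 + 0.0845·41 + 1.0876·29 + 0.0848·38 + 0.1606·29 + 0.1082·40 = 67.5245
  x_5 = 0.0551·85 + 0.1184·38 + 0.1258·98 + 0.0797·41 + 0.0761·29 + 1.0908·38 + 0.1604·29 + 0.0886·40 = 76.6361
  x_6 = 0.0914·85 + 0.0424·38 + 0.0359·98 + 0.1093·41 + 0.1287·29 + 0.0443·38 + 1.1416·29 + 0.0339·40 = 57.2574
  x_7 = 0.0631·85 + 0.0994·38 + 0.1222·98 + 0.1345·41 + 0.1010·29 + 0.0630·38 + 0.0868·29 + 1.0482·40 = 76.3896
Δx_2 = L[2,2] · Δd_2 = 1.0471 · 3 = 3.1412

3.1412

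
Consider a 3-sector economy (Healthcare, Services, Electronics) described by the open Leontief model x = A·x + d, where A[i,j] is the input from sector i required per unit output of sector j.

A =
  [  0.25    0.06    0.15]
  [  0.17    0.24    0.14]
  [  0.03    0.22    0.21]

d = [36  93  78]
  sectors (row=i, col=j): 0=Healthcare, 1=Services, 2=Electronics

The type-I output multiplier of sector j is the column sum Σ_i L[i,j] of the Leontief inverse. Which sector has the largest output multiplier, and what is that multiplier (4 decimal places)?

Form M = I − A:
  [  0.75   -0.06   -0.15]
  [ -0.17    0.76   -0.14]
  [ -0.03   -0.22    0.79]
Leontief inverse L = M⁻¹:
  [  1.3897    0.1962    0.2986]
  [  0.3379    1.4346    0.3184]
  [  0.1469    0.4070    1.3658]
Total output x = L · d:
  x_0 = 1.3897·36 + 0.1962·93 + 0.2986·78 = 91.5679
  x_1 = 0.3379·36 + 1.4346·93 + 0.3184·78 = 170.4216
  x_2 = 0.1469·36 + 0.4070·93 + 1.3658·78 = 149.6706
Output multipliers (column sums of L):
  Healthcare: 1.8745
  Services: 2.0378
  Electronics: 1.9829

Services (2.0378)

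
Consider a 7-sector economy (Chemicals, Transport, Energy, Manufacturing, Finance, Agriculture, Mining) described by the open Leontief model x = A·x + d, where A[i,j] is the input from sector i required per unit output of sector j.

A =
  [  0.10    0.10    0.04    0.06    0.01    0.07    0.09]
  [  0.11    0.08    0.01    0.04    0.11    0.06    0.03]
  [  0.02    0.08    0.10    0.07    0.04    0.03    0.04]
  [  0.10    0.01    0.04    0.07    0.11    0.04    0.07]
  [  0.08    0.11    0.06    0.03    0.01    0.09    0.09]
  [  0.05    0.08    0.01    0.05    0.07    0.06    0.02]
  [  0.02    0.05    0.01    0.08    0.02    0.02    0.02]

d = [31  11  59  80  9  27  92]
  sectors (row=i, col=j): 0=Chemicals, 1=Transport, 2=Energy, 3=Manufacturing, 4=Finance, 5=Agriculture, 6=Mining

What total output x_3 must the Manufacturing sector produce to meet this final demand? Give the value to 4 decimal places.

Form M = I − A:
  [  0.90   -0.10   -0.04   -0.06   -0.01   -0.07   -0.09]
  [ -0.11    0.92   -0.01   -0.04   -0.11   -0.06   -0.03]
  [ -0.02   -0.08    0.90   -0.07   -0.04   -0.03   -0.04]
  [ -0.10   -0.01   -0.04    0.93   -0.11   -0.04   -0.07]
  [ -0.08   -0.11   -0.06   -0.03    0.99   -0.09   -0.09]
  [ -0.05   -0.08   -0.01   -0.05   -0.07    0.94   -0.02]
  [ -0.02   -0.05   -0.01   -0.08   -0.02   -0.02    0.98]
Leontief inverse L = M⁻¹:
  [  1.1569    0.1554    0.0640    0.1048    0.0536    0.1104    0.1283]
  [  0.1696    1.1402    0.0356    0.0794    0.1476    0.1056    0.0733]
  [  0.0640    0.1247    1.1267    0.1063    0.0777    0.0622    0.0717]
  [  0.1527    0.0650    0.0686    1.1118    0.1431    0.0811    0.1130]
  [  0.1341    0.1668    0.0842    0.0739    1.0533    0.1300    0.1255]
  [  0.0958    0.1241    0.0288    0.0803    0.1032    1.0942    0.0513]
  [  0.0501    0.0739    0.0225    0.1012    0.0447    0.0399    1.0403]
Total output x = L · d:
  x_0 = 1.1569·31 + 0.1554·11 + 0.0640·59 + 0.1048·80 + 0.0536·9 + 0.1104·27 + 0.1283·92 = 65.0072
  x_1 = 0.1696·31 + 1.1402·11 + 0.0356·59 + 0.0794·80 + 0.1476·9 + 0.1056·27 + 0.0733·92 = 37.1738
  x_2 = 0.0640·31 + 0.1247·11 + 1.1267·59 + 0.1063·80 + 0.0777·9 + 0.0622·27 + 0.0717·92 = 87.3124
  x_3 = 0.1527·31 + 0.0650·11 + 0.0686·59 + 1.1118·80 + 0.1431·9 + 0.0811·27 + 0.1130·92 = 112.3165
  x_4 = 0.1341·31 + 0.1668·11 + 0.0842·59 + 0.0739·80 + 1.0533·9 + 0.1300·27 + 0.1255·92 = 41.4086
  x_5 = 0.0958·31 + 0.1241·11 + 0.0288·59 + 0.0803·80 + 0.1032·9 + 1.0942·27 + 0.0513·92 = 47.6504
  x_6 = 0.0501·31 + 0.0739·11 + 0.0225·59 + 0.1012·80 + 0.0447·9 + 0.0399·27 + 1.0403·92 = 108.9780

112.3165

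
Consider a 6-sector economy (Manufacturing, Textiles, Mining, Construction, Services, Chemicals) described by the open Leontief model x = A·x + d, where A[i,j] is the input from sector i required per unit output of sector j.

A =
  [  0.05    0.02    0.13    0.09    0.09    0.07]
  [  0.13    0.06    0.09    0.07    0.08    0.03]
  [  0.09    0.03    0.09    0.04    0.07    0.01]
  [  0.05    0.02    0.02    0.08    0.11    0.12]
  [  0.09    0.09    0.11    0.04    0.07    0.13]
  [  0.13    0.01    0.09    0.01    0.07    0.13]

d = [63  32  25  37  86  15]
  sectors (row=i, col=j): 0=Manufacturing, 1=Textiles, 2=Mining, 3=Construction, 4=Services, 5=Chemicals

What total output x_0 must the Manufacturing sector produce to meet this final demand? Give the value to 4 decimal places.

Form M = I − A:
  [  0.95   -0.02   -0.13   -0.09   -0.09   -0.07]
  [ -0.13    0.94   -0.09   -0.07   -0.08   -0.03]
  [ -0.09   -0.03    0.91   -0.04   -0.07   -0.01]
  [ -0.05   -0.02   -0.02    0.92   -0.11   -0.12]
  [ -0.09   -0.09   -0.11   -0.04    0.93   -0.13]
  [ -0.13   -0.01   -0.09   -0.01   -0.07    0.87]
Leontief inverse L = M⁻¹:
  [  1.1180    0.0490    0.1992    0.1299    0.1529    0.1347]
  [  0.1978    1.0908    0.1656    0.1169    0.1463    0.0934]
  [  0.1379    0.0528    1.1448    0.0729    0.1167    0.0536]
  [  0.1151    0.0470    0.0847    1.1148    0.1678    0.1907]
  [  0.1764    0.1236    0.1977    0.0872    1.1435    0.2036]
  [  0.1991    0.0358    0.1670    0.0481    0.1305    1.1947]
Total output x = L · d:
  x_0 = 1.1180·63 + 0.0490·32 + 0.1992·25 + 0.1299·37 + 0.1529·86 + 0.1347·15 = 96.9531
  x_1 = 0.1978·63 + 1.0908·32 + 0.1656·25 + 0.1169·37 + 0.1463·86 + 0.0934·15 = 69.8143
  x_2 = 0.1379·63 + 0.0528·32 + 1.1448·25 + 0.0729·37 + 0.1167·86 + 0.0536·15 = 52.5372
  x_3 = 0.1151·63 + 0.0470·32 + 0.0847·25 + 1.1148·37 + 0.1678·86 + 0.1907·15 = 69.4122
  x_4 = 0.1764·63 + 0.1236·32 + 0.1977·25 + 0.0872·37 + 1.1435·86 + 0.2036·15 = 124.6318
  x_5 = 0.1991·63 + 0.0358·32 + 0.1670·25 + 0.0481·37 + 0.1305·86 + 1.1947·15 = 48.7917

96.9531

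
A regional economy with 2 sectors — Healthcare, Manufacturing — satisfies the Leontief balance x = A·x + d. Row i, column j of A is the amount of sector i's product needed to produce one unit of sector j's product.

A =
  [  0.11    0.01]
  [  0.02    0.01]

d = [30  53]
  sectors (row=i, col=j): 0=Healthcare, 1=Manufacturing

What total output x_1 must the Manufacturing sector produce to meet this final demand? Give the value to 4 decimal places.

Form M = I − A:
  [  0.89   -0.01]
  [ -0.02    0.99]
Leontief inverse L = M⁻¹:
  [  1.1239    0.0114]
  [  0.0227    1.0103]
Total output x = L · d:
  x_0 = 1.1239·30 + 0.0114·53 = 34.3172
  x_1 = 0.0227·30 + 1.0103·53 = 54.2286

54.2286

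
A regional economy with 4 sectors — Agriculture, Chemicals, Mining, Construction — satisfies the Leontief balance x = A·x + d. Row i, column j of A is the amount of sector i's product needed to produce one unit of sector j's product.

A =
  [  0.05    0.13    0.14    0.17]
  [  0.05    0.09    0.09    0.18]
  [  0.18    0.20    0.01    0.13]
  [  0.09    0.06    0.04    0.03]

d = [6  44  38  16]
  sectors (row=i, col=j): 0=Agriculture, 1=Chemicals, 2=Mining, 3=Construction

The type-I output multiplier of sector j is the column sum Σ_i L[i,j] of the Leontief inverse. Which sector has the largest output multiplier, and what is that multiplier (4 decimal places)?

Form M = I − A:
  [  0.95   -0.13   -0.14   -0.17]
  [ -0.05    0.91   -0.09   -0.18]
  [ -0.18   -0.20    0.99   -0.13]
  [ -0.09   -0.06   -0.04    0.97]
Leontief inverse L = M⁻¹:
  [  1.1251    0.2198    0.1897    0.2634]
  [  0.1098    1.1600    0.1312    0.2521]
  [  0.2427    0.2880    1.0803    0.2408]
  [  0.1212    0.1040    0.0703    1.0809]
Total output x = L · d:
  x_0 = 1.1251·6 + 0.2198·44 + 0.1897·38 + 0.2634·16 = 27.8456
  x_1 = 0.1098·6 + 1.1600·44 + 0.1312·38 + 0.2521·16 = 60.7180
  x_2 = 0.2427·6 + 0.2880·44 + 1.0803·38 + 0.2408·16 = 59.0310
  x_3 = 0.1212·6 + 0.1040·44 + 0.0703·38 + 1.0809·16 = 25.2685
Output multipliers (column sums of L):
  Agriculture: 1.5987
  Chemicals: 1.7718
  Mining: 1.4715
  Construction: 1.8371

Construction (1.8371)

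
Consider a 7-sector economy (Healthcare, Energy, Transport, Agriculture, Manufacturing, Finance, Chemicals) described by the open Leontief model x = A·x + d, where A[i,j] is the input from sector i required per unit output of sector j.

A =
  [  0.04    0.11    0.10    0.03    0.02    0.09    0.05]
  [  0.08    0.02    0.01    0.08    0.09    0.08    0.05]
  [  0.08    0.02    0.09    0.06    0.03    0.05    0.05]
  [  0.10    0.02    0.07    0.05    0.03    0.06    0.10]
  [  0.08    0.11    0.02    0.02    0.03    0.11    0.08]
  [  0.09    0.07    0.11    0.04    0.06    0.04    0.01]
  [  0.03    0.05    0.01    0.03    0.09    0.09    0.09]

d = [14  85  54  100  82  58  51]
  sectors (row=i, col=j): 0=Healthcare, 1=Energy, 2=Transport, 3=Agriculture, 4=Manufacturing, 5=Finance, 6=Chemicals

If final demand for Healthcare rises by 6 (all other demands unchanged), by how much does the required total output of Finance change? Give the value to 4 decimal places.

0.8506

Form M = I − A:
  [  0.96   -0.11   -0.10   -0.03   -0.02   -0.09   -0.05]
  [ -0.08    0.98   -0.01   -0.08   -0.09   -0.08   -0.05]
  [ -0.08   -0.02    0.91   -0.06   -0.03   -0.05   -0.05]
  [ -0.10   -0.02   -0.07    0.95   -0.03   -0.06   -0.10]
  [ -0.08   -0.11   -0.02   -0.02    0.97   -0.11   -0.08]
  [ -0.09   -0.07   -0.11   -0.04   -0.06    0.96   -0.01]
  [ -0.03   -0.05   -0.01   -0.03   -0.09   -0.09    0.91]
Leontief inverse L = M⁻¹:
  [  1.0944    0.1487    0.1465    0.0664    0.0601    0.1421    0.0905]
  [  0.1304    1.0665    0.0543    0.1085    0.1236    0.1336    0.0930]
  [  0.1252    0.0571    1.1340    0.0885    0.0598    0.0962    0.0884]
  [  0.1484    0.0641    0.1170    1.0808    0.0665    0.1140    0.1440]
  [  0.1331    0.1560    0.0657    0.0550    1.0735    0.1667    0.1217]
  [  0.1418    0.1116    0.1571    0.0733    0.0927    1.0924    0.0508]
  [  0.0767    0.0927    0.0462    0.0574    0.1270    0.1414    1.1298]
Total output x = L · d:
  x_0 = 1.0944·14 + 0.1487·85 + 0.1465·54 + 0.0664·100 + 0.0601·82 + 0.1421·58 + 0.0905·51 = 60.3071
  x_1 = 0.1304·14 + 1.0665·85 + 0.0543·54 + 0.1085·100 + 0.1236·82 + 0.1336·58 + 0.0930·51 = 128.8902
  x_2 = 0.1252·14 + 0.0571·85 + 1.1340·54 + 0.0885·100 + 0.0598·82 + 0.0962·58 + 0.0884·51 = 91.6893
  x_3 = 0.1484·14 + 0.0641·85 + 0.1170·54 + 1.0808·100 + 0.0665·82 + 0.1140·58 + 0.1440·51 = 141.3278
  x_4 = 0.1331·14 + 0.1560·85 + 0.0657·54 + 0.0550·100 + 1.0735·82 + 0.1667·58 + 0.1217·51 = 128.0711
  x_5 = 0.1418·14 + 0.1116·85 + 0.1571·54 + 0.0733·100 + 0.0927·82 + 1.0924·58 + 0.0508·51 = 100.8410
  x_6 = 0.0767·14 + 0.0927·85 + 0.0462·54 + 0.0574·100 + 0.1270·82 + 0.1414·58 + 1.1298·51 = 93.4204
Δx_5 = L[5,0] · Δd_0 = 0.1418 · 6 = 0.8506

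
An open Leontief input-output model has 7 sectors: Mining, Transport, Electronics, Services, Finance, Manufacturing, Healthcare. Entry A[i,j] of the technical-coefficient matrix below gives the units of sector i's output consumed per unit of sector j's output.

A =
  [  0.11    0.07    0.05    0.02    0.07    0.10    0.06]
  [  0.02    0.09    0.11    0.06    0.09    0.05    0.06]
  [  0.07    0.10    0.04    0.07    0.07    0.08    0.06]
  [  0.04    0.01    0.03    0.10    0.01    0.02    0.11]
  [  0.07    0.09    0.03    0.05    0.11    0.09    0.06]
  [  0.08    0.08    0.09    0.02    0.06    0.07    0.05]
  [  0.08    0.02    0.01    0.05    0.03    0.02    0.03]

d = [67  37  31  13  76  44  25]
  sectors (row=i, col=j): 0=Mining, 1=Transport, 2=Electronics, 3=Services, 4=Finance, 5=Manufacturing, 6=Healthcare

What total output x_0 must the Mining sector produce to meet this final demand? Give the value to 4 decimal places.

106.4362

Form M = I − A:
  [  0.89   -0.07   -0.05   -0.02   -0.07   -0.10   -0.06]
  [ -0.02    0.91   -0.11   -0.06   -0.09   -0.05   -0.06]
  [ -0.07   -0.10    0.96   -0.07   -0.07   -0.08   -0.06]
  [ -0.04   -0.01   -0.03    0.90   -0.01   -0.02   -0.11]
  [ -0.07   -0.09   -0.03   -0.05    0.89   -0.09   -0.06]
  [ -0.08   -0.08   -0.09   -0.02   -0.06    0.93   -0.05]
  [ -0.08   -0.02   -0.01   -0.05   -0.03   -0.02    0.97]
Leontief inverse L = M⁻¹:
  [  1.1709    0.1303    0.0976    0.0590    0.1279    0.1573    0.1092]
  [  0.0733    1.1485    0.1540    0.1067    0.1458    0.1017    0.1115]
  [  0.1260    0.1569    1.0873    0.1140    0.1253    0.1325    0.1123]
  [  0.0749    0.0341    0.0498    1.1297    0.0338    0.0448    0.1423]
  [  0.1290    0.1506    0.0784    0.0935    1.1699    0.1464    0.1127]
  [  0.1351    0.1381    0.1346    0.0594    0.1148    1.1233    0.0970]
  [  0.1100    0.0453    0.0302    0.0706    0.0551    0.0464    1.0562]
Total output x = L · d:
  x_0 = 1.1709·67 + 0.1303·37 + 0.0976·31 + 0.0590·13 + 0.1279·76 + 0.1573·44 + 0.1092·25 = 106.4362
  x_1 = 0.0733·67 + 1.1485·37 + 0.1540·31 + 0.1067·13 + 0.1458·76 + 0.1017·44 + 0.1115·25 = 71.9119
  x_2 = 0.1260·67 + 0.1569·37 + 1.0873·31 + 0.1140·13 + 0.1253·76 + 0.1325·44 + 0.1123·25 = 67.5969
  x_3 = 0.0749·67 + 0.0341·37 + 0.0498·31 + 1.1297·13 + 0.0338·76 + 0.0448·44 + 0.1423·25 = 30.6086
  x_4 = 0.1290·67 + 0.1506·37 + 0.0784·31 + 0.0935·13 + 1.1699·76 + 0.1464·44 + 0.1127·25 = 116.0276
  x_5 = 0.1351·67 + 0.1381·37 + 0.1346·31 + 0.0594·13 + 0.1148·76 + 1.1233·44 + 0.0970·25 = 79.6800
  x_6 = 0.1100·67 + 0.0453·37 + 0.0302·31 + 0.0706·13 + 0.0551·76 + 0.0464·44 + 1.0562·25 = 43.5402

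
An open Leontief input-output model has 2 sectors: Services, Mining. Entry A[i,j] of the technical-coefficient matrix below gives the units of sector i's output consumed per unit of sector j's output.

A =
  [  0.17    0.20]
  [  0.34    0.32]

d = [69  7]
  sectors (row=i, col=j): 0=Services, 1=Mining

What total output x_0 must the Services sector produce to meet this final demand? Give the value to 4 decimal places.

Form M = I − A:
  [  0.83   -0.20]
  [ -0.34    0.68]
Leontief inverse L = M⁻¹:
  [  1.3699    0.4029]
  [  0.6849    1.6720]
Total output x = L · d:
  x_0 = 1.3699·69 + 0.4029·7 = 97.3409
  x_1 = 0.6849·69 + 1.6720·7 = 58.9645

97.3409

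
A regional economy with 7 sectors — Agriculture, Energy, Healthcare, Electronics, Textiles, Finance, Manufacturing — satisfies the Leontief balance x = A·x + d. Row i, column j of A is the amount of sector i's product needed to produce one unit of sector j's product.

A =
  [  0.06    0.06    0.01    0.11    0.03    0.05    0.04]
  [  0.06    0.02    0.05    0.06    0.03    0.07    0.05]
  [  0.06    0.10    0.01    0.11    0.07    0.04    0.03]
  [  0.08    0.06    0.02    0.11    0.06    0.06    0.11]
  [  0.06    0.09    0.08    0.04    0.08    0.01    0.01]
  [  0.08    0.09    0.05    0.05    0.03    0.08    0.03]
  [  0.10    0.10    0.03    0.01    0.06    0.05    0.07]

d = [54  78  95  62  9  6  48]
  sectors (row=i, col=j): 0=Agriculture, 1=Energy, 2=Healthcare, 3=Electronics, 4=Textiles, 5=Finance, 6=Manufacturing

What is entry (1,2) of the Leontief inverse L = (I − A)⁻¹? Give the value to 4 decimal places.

L[1,2] = 0.0690

Form M = I − A:
  [  0.94   -0.06   -0.01   -0.11   -0.03   -0.05   -0.04]
  [ -0.06    0.98   -0.05   -0.06   -0.03   -0.07   -0.05]
  [ -0.06   -0.10    0.99   -0.11   -0.07   -0.04   -0.03]
  [ -0.08   -0.06   -0.02    0.89   -0.06   -0.06   -0.11]
  [ -0.06   -0.09   -0.08   -0.04    0.92   -0.01   -0.01]
  [ -0.08   -0.09   -0.05   -0.05   -0.03    0.92   -0.03]
  [ -0.10   -0.10   -0.03   -0.01   -0.06   -0.05    0.93]
Leontief inverse L = M⁻¹:
  [  1.1045    0.1012    0.0307    0.1554    0.0595    0.0839    0.0757]
  [  0.1017    1.0627    0.0690    0.1019    0.0584    0.1010    0.0797]
  [  0.1098    0.1461    1.0363    0.1613    0.1047    0.0775    0.0687]
  [  0.1423    0.1202    0.0494    1.1676    0.1021    0.1048    0.1568]
  [  0.1007    0.1316    0.1024    0.0866    1.1118    0.0397    0.0382]
  [  0.1278    0.1363    0.0736    0.1004    0.0614    1.1182    0.0638]
  [  0.1481    0.1470    0.0552    0.0564    0.0922    0.0862    1.1018]
Total output x = L · d:
  x_0 = 1.1045·54 + 0.1012·78 + 0.0307·95 + 0.1554·62 + 0.0595·9 + 0.0839·6 + 0.0757·48 = 84.7546
  x_1 = 0.1017·54 + 1.0627·78 + 0.0690·95 + 0.1019·62 + 0.0584·9 + 0.1010·6 + 0.0797·48 = 106.2101
  x_2 = 0.1098·54 + 0.1461·78 + 1.0363·95 + 0.1613·62 + 0.1047·9 + 0.0775·6 + 0.0687·48 = 130.4829
  x_3 = 0.1423·54 + 0.1202·78 + 0.0494·95 + 1.1676·62 + 0.1021·9 + 0.1048·6 + 0.1568·48 = 103.2223
  x_4 = 0.1007·54 + 0.1316·78 + 0.1024·95 + 0.0866·62 + 1.1118·9 + 0.0397·6 + 0.0382·48 = 42.8770
  x_5 = 0.1278·54 + 0.1363·78 + 0.0736·95 + 0.1004·62 + 0.0614·9 + 1.1182·6 + 0.0638·48 = 41.0696
  x_6 = 0.1481·54 + 0.1470·78 + 0.0552·95 + 0.0564·62 + 0.0922·9 + 0.0862·6 + 1.1018·48 = 82.4401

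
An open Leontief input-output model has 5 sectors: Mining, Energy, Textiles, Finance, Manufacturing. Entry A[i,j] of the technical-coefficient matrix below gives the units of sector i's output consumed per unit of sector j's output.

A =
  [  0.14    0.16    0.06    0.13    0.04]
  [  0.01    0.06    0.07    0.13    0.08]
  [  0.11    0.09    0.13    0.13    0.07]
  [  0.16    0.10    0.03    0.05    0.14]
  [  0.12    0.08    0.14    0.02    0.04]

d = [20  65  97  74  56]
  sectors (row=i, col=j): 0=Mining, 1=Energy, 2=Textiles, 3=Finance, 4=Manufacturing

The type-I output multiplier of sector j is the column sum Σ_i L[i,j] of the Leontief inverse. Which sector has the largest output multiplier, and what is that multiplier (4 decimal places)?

Mining (1.9948)

Form M = I − A:
  [  0.86   -0.16   -0.06   -0.13   -0.04]
  [ -0.01    0.94   -0.07   -0.13   -0.08]
  [ -0.11   -0.09    0.87   -0.13   -0.07]
  [ -0.16   -0.10   -0.03    0.95   -0.14]
  [ -0.12   -0.08   -0.14   -0.02    0.96]
Leontief inverse L = M⁻¹:
  [  1.2409    0.2578    0.1327    0.2257    0.1158]
  [  0.0816    1.1204    0.1235    0.1842    0.1326]
  [  0.2193    0.1896    1.2111    0.2248    0.1460]
  [  0.2539    0.1905    0.1039    1.1319    0.1991]
  [  0.1992    0.1572    0.2057    0.0999    1.0926]
Total output x = L · d:
  x_0 = 1.2409·20 + 0.2578·65 + 0.1327·97 + 0.2257·74 + 0.1158·56 = 77.6342
  x_1 = 0.0816·20 + 1.1204·65 + 0.1235·97 + 0.1842·74 + 0.1326·56 = 107.4918
  x_2 = 0.2193·20 + 0.1896·65 + 1.2111·97 + 0.2248·74 + 0.1460·56 = 158.9922
  x_3 = 0.2539·20 + 0.1905·65 + 0.1039·97 + 1.1319·74 + 0.1991·56 = 122.4452
  x_4 = 0.1992·20 + 0.1572·65 + 0.2057·97 + 0.0999·74 + 1.0926·56 = 102.7326
Output multipliers (column sums of L):
  Mining: 1.9948
  Energy: 1.9156
  Textiles: 1.7768
  Finance: 1.8664
  Manufacturing: 1.6862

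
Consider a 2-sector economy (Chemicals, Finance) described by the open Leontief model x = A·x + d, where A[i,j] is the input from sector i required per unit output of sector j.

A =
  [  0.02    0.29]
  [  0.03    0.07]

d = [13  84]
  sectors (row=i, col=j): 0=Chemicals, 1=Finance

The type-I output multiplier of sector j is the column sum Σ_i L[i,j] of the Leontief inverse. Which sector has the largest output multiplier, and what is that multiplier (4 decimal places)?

Form M = I − A:
  [  0.98   -0.29]
  [ -0.03    0.93]
Leontief inverse L = M⁻¹:
  [  1.0302    0.3213]
  [  0.0332    1.0856]
Total output x = L · d:
  x_0 = 1.0302·13 + 0.3213·84 = 40.3789
  x_1 = 0.0332·13 + 1.0856·84 = 91.6251
Output multipliers (column sums of L):
  Chemicals: 1.0635
  Finance: 1.4069

Finance (1.4069)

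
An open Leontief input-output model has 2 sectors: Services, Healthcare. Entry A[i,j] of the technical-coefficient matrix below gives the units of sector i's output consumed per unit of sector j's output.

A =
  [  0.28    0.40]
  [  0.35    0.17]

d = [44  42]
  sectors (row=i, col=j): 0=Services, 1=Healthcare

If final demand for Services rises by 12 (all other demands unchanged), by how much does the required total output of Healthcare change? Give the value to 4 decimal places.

Form M = I − A:
  [  0.72   -0.40]
  [ -0.35    0.83]
Leontief inverse L = M⁻¹:
  [  1.8138    0.8741]
  [  0.7649    1.5734]
Total output x = L · d:
  x_0 = 1.8138·44 + 0.8741·42 = 116.5210
  x_1 = 0.7649·44 + 1.5734·42 = 99.7378
Δx_1 = L[1,0] · Δd_0 = 0.7649 · 12 = 9.1783

9.1783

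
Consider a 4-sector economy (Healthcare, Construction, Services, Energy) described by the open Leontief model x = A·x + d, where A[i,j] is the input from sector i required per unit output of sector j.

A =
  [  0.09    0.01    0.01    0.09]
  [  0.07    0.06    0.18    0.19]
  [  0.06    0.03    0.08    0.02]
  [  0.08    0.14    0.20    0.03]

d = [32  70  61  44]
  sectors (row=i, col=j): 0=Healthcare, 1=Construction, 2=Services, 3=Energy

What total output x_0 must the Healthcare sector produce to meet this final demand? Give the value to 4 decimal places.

Form M = I − A:
  [  0.91   -0.01   -0.01   -0.09]
  [ -0.07    0.94   -0.18   -0.19]
  [ -0.06   -0.03    0.92   -0.02]
  [ -0.08   -0.14   -0.20    0.97]
Leontief inverse L = M⁻¹:
  [  1.1136    0.0296    0.0418    0.1100]
  [  0.1236    1.1086    0.2692    0.2342]
  [  0.0794    0.0418    1.1043    0.0383]
  [  0.1261    0.1711    0.2700    1.0817]
Total output x = L · d:
  x_0 = 1.1136·32 + 0.0296·70 + 0.0418·61 + 0.1100·44 = 45.0928
  x_1 = 0.1236·32 + 1.1086·70 + 0.2692·61 + 0.2342·44 = 108.2800
  x_2 = 0.0794·32 + 0.0418·70 + 1.1043·61 + 0.0383·44 = 74.5168
  x_3 = 0.1261·32 + 0.1711·70 + 0.2700·61 + 1.0817·44 = 80.0721

45.0928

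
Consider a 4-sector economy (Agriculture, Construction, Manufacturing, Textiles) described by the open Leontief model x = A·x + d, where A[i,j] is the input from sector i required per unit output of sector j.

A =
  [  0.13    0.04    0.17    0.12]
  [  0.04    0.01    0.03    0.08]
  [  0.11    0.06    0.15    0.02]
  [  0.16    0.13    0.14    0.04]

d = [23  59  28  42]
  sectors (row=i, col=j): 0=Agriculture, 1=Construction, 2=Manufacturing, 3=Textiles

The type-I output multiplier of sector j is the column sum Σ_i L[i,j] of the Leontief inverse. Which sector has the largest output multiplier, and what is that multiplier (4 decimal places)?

Manufacturing (1.7960)

Form M = I − A:
  [  0.87   -0.04   -0.17   -0.12]
  [ -0.04    0.99   -0.03   -0.08]
  [ -0.11   -0.06    0.85   -0.02]
  [ -0.16   -0.13   -0.14    0.96]
Leontief inverse L = M⁻¹:
  [  1.2185    0.0875    0.2740    0.1653]
  [  0.0735    1.0298    0.0669    0.0964]
  [  0.1685    0.0879    1.2221    0.0538]
  [  0.2376    0.1669    0.2330    1.0901]
Total output x = L · d:
  x_0 = 1.2185·23 + 0.0875·59 + 0.2740·28 + 0.1653·42 = 47.8066
  x_1 = 0.0735·23 + 1.0298·59 + 0.0669·28 + 0.0964·42 = 68.3718
  x_2 = 0.1685·23 + 0.0879·59 + 1.2221·28 + 0.0538·42 = 45.5452
  x_3 = 0.2376·23 + 0.1669·59 + 0.2330·28 + 1.0901·42 = 67.6185
Output multipliers (column sums of L):
  Agriculture: 1.6981
  Construction: 1.3721
  Manufacturing: 1.7960
  Textiles: 1.4057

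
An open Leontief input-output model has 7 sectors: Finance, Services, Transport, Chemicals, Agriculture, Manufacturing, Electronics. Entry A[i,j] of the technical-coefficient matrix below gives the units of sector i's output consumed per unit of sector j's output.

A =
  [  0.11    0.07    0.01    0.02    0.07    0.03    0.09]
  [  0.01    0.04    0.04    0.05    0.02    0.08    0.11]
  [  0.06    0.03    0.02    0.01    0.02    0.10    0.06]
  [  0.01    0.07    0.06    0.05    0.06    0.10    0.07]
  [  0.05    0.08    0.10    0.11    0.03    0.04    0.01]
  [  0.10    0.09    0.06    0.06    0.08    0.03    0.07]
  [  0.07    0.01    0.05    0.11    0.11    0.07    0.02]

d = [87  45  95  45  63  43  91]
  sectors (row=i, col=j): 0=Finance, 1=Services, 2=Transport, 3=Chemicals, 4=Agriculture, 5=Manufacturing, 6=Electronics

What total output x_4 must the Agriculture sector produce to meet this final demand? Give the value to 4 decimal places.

107.9625

Form M = I − A:
  [  0.89   -0.07   -0.01   -0.02   -0.07   -0.03   -0.09]
  [ -0.01    0.96   -0.04   -0.05   -0.02   -0.08   -0.11]
  [ -0.06   -0.03    0.98   -0.01   -0.02   -0.10   -0.06]
  [ -0.01   -0.07   -0.06    0.95   -0.06   -0.10   -0.07]
  [ -0.05   -0.08   -0.10   -0.11    0.97   -0.04   -0.01]
  [ -0.10   -0.09   -0.06   -0.06   -0.08    0.97   -0.07]
  [ -0.07   -0.01   -0.05   -0.11   -0.11   -0.07    0.98]
Leontief inverse L = M⁻¹:
  [  1.1527    0.1070    0.0422    0.0627    0.1107    0.0693    0.1310]
  [  0.0458    1.0712    0.0703    0.0891    0.0585    0.1190    0.1442]
  [  0.0963    0.0601    1.0444    0.0412    0.0533    0.1287    0.0922]
  [  0.0509    0.1097    0.0969    1.0944    0.1004    0.1457    0.1125]
  [  0.0861    0.1187    0.1316    0.1450    1.0651    0.0890    0.0569]
  [  0.1475    0.1348    0.0988    0.1081    0.1251    1.0818    0.1210]
  [  0.1136    0.0569    0.0897    0.1543    0.1510    0.1163    1.0636]
Total output x = L · d:
  x_0 = 1.1527·87 + 0.1070·45 + 0.0422·95 + 0.0627·45 + 0.1107·63 + 0.0693·43 + 0.1310·91 = 133.8054
  x_1 = 0.0458·87 + 1.0712·45 + 0.0703·95 + 0.0891·45 + 0.0585·63 + 0.1190·43 + 0.1442·91 = 84.7975
  x_2 = 0.0963·87 + 0.0601·45 + 1.0444·95 + 0.0412·45 + 0.0533·63 + 0.1287·43 + 0.0922·91 = 129.4354
  x_3 = 0.0509·87 + 0.1097·45 + 0.0969·95 + 1.0944·45 + 0.1004·63 + 0.1457·43 + 0.1125·91 = 90.6511
  x_4 = 0.0861·87 + 0.1187·45 + 0.1316·95 + 0.1450·45 + 1.0651·63 + 0.0890·43 + 0.0569·91 = 107.9625
  x_5 = 0.1475·87 + 0.1348·45 + 0.0988·95 + 0.1081·45 + 0.1251·63 + 1.0818·43 + 0.1210·91 = 98.5564
  x_6 = 0.1136·87 + 0.0569·45 + 0.0897·95 + 0.1543·45 + 0.1510·63 + 0.1163·43 + 1.0636·91 = 139.2169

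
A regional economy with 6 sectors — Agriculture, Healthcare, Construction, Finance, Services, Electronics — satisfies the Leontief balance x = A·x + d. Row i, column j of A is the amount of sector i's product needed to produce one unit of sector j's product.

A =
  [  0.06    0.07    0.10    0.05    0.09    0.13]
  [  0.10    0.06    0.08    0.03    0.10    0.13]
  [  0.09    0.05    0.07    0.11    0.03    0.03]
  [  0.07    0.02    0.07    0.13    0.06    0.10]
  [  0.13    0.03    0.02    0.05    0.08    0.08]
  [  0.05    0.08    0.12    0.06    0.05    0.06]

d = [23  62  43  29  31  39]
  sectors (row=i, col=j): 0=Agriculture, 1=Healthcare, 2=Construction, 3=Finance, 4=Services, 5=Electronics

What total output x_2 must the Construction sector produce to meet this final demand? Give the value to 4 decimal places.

67.5075

Form M = I − A:
  [  0.94   -0.07   -0.10   -0.05   -0.09   -0.13]
  [ -0.10    0.94   -0.08   -0.03   -0.10   -0.13]
  [ -0.09   -0.05    0.93   -0.11   -0.03   -0.03]
  [ -0.07   -0.02   -0.07    0.87   -0.06   -0.10]
  [ -0.13   -0.03   -0.02   -0.05    0.92   -0.08]
  [ -0.05   -0.08   -0.12   -0.06   -0.05    0.94]
Leontief inverse L = M⁻¹:
  [  1.1322    0.1177    0.1697    0.1131    0.1475    0.2029]
  [  0.1721    1.1091    0.1506    0.0905    0.1594    0.2052]
  [  0.1441    0.0842    1.1237    0.1639    0.0755    0.0913]
  [  0.1323    0.0601    0.1332    1.1938    0.1108    0.1673]
  [  0.1856    0.0682    0.0760    0.0975    1.1292    0.1440]
  [  0.1116    0.1189    0.1779    0.1160    0.0982    1.1221]
Total output x = L · d:
  x_0 = 1.1322·23 + 0.1177·62 + 0.1697·43 + 0.1131·29 + 0.1475·31 + 0.2029·39 = 56.3998
  x_1 = 0.1721·23 + 1.1091·62 + 0.1506·43 + 0.0905·29 + 0.1594·31 + 0.2052·39 = 94.7686
  x_2 = 0.1441·23 + 0.0842·62 + 1.1237·43 + 0.1639·29 + 0.0755·31 + 0.0913·39 = 67.5075
  x_3 = 0.1323·23 + 0.0601·62 + 0.1332·43 + 1.1938·29 + 0.1108·31 + 0.1673·39 = 57.0772
  x_4 = 0.1856·23 + 0.0682·62 + 0.0760·43 + 0.0975·29 + 1.1292·31 + 0.1440·39 = 55.2166
  x_5 = 0.1116·23 + 0.1189·62 + 0.1779·43 + 0.1160·29 + 0.0982·31 + 1.1221·39 = 67.7530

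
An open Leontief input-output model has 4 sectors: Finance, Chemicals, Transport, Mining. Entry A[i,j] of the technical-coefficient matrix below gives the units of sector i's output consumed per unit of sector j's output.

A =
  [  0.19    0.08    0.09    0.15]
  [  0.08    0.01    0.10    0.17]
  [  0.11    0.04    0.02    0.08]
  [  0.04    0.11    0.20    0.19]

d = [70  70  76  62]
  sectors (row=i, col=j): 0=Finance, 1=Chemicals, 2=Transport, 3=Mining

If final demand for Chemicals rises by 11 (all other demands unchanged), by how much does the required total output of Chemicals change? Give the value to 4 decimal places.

Form M = I − A:
  [  0.81   -0.08   -0.09   -0.15]
  [ -0.08    0.99   -0.10   -0.17]
  [ -0.11   -0.04    0.98   -0.08]
  [ -0.04   -0.11   -0.20    0.81]
Leontief inverse L = M⁻¹:
  [  1.2890    0.1439    0.1918    0.2879]
  [  0.1414    1.0581    0.1752    0.2656]
  [  0.1605    0.0731    1.0734    0.1511]
  [  0.1225    0.1689    0.2983    1.3222]
Total output x = L · d:
  x_0 = 1.2890·70 + 0.1439·70 + 0.1918·76 + 0.2879·62 = 132.7308
  x_1 = 0.1414·70 + 1.0581·70 + 0.1752·76 + 0.2656·62 = 113.7422
  x_2 = 0.1605·70 + 0.0731·70 + 1.0734·76 + 0.1511·62 = 107.2991
  x_3 = 0.1225·70 + 0.1689·70 + 0.2983·76 + 1.3222·62 = 125.0379
Δx_1 = L[1,1] · Δd_1 = 1.0581 · 11 = 11.6392

11.6392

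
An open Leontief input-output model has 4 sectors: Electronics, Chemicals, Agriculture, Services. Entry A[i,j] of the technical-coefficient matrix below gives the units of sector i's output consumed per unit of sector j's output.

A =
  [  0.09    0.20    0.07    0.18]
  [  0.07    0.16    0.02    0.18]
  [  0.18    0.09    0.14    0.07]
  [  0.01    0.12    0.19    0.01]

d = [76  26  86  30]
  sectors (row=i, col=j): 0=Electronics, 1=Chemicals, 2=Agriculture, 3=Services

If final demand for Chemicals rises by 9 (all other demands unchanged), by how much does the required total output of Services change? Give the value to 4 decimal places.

1.7894

Form M = I − A:
  [  0.91   -0.20   -0.07   -0.18]
  [ -0.07    0.84   -0.02   -0.18]
  [ -0.18   -0.09    0.86   -0.07]
  [ -0.01   -0.12   -0.19    0.99]
Leontief inverse L = M⁻¹:
  [  1.1603    0.3344    0.1648    0.2834]
  [  0.1193    1.2662    0.0963    0.2587]
  [  0.2616    0.2187    1.2276    0.1741]
  [  0.0764    0.1988    0.2489    1.0777]
Total output x = L · d:
  x_0 = 1.1603·76 + 0.3344·26 + 0.1648·86 + 0.2834·30 = 119.5609
  x_1 = 0.1193·76 + 1.2662·26 + 0.0963·86 + 0.2587·30 = 58.0302
  x_2 = 0.2616·76 + 0.2187·26 + 1.2276·86 + 0.1741·30 = 136.3649
  x_3 = 0.0764·76 + 0.1988·26 + 0.2489·86 + 1.0777·30 = 64.7157
Δx_3 = L[3,1] · Δd_1 = 0.1988 · 9 = 1.7894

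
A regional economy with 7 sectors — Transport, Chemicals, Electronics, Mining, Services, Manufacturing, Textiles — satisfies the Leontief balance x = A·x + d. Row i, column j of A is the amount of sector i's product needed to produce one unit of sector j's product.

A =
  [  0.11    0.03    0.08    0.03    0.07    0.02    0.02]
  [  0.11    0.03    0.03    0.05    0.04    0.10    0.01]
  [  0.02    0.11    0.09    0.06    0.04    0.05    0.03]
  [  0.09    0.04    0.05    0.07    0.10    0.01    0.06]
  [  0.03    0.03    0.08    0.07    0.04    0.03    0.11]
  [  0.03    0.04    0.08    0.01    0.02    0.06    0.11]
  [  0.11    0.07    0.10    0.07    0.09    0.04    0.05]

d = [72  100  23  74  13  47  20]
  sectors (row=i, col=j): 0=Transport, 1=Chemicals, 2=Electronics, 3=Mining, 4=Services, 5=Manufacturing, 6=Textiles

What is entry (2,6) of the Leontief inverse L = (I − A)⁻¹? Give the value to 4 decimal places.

L[2,6] = 0.0632

Form M = I − A:
  [  0.89   -0.03   -0.08   -0.03   -0.07   -0.02   -0.02]
  [ -0.11    0.97   -0.03   -0.05   -0.04   -0.10   -0.01]
  [ -0.02   -0.11    0.91   -0.06   -0.04   -0.05   -0.03]
  [ -0.09   -0.04   -0.05    0.93   -0.10   -0.01   -0.06]
  [ -0.03   -0.03   -0.08   -0.07    0.96   -0.03   -0.11]
  [ -0.03   -0.04   -0.08   -0.01   -0.02    0.94   -0.11]
  [ -0.11   -0.07   -0.10   -0.07   -0.09   -0.04    0.95]
Leontief inverse L = M⁻¹:
  [  1.1511    0.0609    0.1249    0.0605    0.1035    0.0437    0.0497]
  [  0.1524    1.0579    0.0748    0.0768    0.0731    0.1248    0.0445]
  [  0.0662    0.1451    1.1356    0.0945    0.0757    0.0834    0.0632]
  [  0.1419    0.0748    0.1025    1.1090    0.1432    0.0370    0.0979]
  [  0.0786    0.0681    0.1312    0.1076    1.0817    0.0577    0.1453]
  [  0.0722    0.0751    0.1270    0.0409    0.0539    1.0883    0.1412]
  [  0.1724    0.1154    0.1648    0.1163    0.1406    0.0770    1.0952]
Total output x = L · d:
  x_0 = 1.1511·72 + 0.0609·100 + 0.1249·23 + 0.0605·74 + 0.1035·13 + 0.0437·47 + 0.0497·20 = 100.7079
  x_1 = 0.1524·72 + 1.0579·100 + 0.0748·23 + 0.0768·74 + 0.0731·13 + 0.1248·47 + 0.0445·20 = 131.8689
  x_2 = 0.0662·72 + 0.1451·100 + 1.1356·23 + 0.0945·74 + 0.0757·13 + 0.0834·47 + 0.0632·20 = 58.5523
  x_3 = 0.1419·72 + 0.0748·100 + 0.1025·23 + 1.1090·74 + 0.1432·13 + 0.0370·47 + 0.0979·20 = 107.6715
  x_4 = 0.0786·72 + 0.0681·100 + 0.1312·23 + 0.1076·74 + 1.0817·13 + 0.0577·47 + 0.1453·20 = 43.1306
  x_5 = 0.0722·72 + 0.0751·100 + 0.1270·23 + 0.0409·74 + 0.0539·13 + 1.0883·47 + 0.1412·20 = 73.3262
  x_6 = 0.1724·72 + 0.1154·100 + 0.1648·23 + 0.1163·74 + 0.1406·13 + 0.0770·47 + 1.0952·20 = 63.7008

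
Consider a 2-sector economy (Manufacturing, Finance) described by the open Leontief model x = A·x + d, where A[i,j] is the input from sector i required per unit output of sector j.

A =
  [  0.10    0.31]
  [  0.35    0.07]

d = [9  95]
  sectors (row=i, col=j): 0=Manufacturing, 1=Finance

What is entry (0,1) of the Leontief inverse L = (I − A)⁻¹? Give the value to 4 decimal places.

L[0,1] = 0.4255

Form M = I − A:
  [  0.90   -0.31]
  [ -0.35    0.93]
Leontief inverse L = M⁻¹:
  [  1.2766    0.4255]
  [  0.4804    1.2354]
Total output x = L · d:
  x_0 = 1.2766·9 + 0.4255·95 = 51.9149
  x_1 = 0.4804·9 + 1.2354·95 = 121.6884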